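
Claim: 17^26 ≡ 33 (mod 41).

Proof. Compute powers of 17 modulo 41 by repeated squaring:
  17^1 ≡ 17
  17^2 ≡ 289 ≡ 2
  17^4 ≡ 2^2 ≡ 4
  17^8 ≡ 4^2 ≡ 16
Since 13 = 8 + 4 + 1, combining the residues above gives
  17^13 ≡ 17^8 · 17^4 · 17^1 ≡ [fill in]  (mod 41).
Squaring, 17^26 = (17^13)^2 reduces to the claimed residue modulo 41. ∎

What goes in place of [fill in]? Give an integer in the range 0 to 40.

Multiply the listed residues: 16 · 4 · 17 = 64 → 1088.
Reducing modulo 41: 1088 = 26·41 + 22, so 17^13 ≡ 22.

22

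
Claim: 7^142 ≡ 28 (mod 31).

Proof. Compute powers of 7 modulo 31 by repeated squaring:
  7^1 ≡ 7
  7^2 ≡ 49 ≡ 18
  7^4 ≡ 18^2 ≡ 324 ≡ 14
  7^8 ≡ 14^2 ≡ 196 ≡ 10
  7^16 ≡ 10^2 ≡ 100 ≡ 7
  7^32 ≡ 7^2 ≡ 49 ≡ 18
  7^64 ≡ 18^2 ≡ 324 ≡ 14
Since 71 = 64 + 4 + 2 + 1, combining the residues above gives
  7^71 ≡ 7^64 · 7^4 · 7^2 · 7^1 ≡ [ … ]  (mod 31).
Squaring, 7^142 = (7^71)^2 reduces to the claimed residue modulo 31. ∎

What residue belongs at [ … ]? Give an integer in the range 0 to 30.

7^64 · 7^4 · 7^2 · 7^1 ≡ 14 · 14 · 18 · 7 = 24696.
24696 mod 31 = 20, so 7^71 ≡ 20 (mod 31).

20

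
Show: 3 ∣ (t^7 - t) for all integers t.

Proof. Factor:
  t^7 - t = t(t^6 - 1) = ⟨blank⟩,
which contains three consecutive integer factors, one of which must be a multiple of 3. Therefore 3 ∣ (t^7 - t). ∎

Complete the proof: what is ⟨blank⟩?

t^6 - 1 = (t^2 - 1)(t^4 + t^2 + 1), and t^2 - 1 = (t-1)(t+1).
So t(t^6 - 1) = (t - 1)t(t + 1)(t^4 + t^2 + 1).

(t - 1)t(t + 1)(t^4 + t^2 + 1)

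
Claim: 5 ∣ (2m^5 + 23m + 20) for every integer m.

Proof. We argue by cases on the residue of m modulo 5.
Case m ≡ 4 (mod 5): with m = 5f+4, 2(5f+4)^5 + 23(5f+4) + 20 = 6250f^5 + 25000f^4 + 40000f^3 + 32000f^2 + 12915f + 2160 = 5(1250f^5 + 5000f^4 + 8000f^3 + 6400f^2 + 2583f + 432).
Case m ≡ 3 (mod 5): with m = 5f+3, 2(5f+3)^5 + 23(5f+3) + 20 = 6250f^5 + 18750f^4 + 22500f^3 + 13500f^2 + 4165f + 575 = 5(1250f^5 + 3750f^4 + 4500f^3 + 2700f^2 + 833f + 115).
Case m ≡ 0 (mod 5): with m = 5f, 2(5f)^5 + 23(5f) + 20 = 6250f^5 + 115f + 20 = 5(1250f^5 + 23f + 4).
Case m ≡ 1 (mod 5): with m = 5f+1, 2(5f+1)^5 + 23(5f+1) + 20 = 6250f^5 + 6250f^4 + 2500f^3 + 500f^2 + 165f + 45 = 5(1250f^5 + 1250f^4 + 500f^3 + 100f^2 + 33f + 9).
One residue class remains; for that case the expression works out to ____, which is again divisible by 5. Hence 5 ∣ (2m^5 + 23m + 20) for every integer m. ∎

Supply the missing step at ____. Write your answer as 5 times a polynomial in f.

5(1250f^5 + 2500f^4 + 2000f^3 + 800f^2 + 183f + 26)

The residues treated are {4, 3, 0, 1}, so the missing case is m ≡ 2 (mod 5); write m = 5f+2.
Then 2(5f+2)^5 + 23(5f+2) + 20 = 6250f^5 + 12500f^4 + 10000f^3 + 4000f^2 + 915f + 130 = 5(1250f^5 + 2500f^4 + 2000f^3 + 800f^2 + 183f + 26).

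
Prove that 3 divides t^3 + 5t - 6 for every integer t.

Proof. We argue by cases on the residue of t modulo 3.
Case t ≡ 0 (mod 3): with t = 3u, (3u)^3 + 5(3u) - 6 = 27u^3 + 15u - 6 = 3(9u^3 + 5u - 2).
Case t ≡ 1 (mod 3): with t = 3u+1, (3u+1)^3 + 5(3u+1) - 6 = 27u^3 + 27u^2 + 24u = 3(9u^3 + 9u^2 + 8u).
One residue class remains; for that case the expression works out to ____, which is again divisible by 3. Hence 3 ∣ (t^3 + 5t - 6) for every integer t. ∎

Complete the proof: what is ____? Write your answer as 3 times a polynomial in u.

The residues treated are {0, 1}, so the missing case is t ≡ 2 (mod 3); write t = 3u+2.
Then (3u+2)^3 + 5(3u+2) - 6 = 27u^3 + 54u^2 + 51u + 12 = 3(9u^3 + 18u^2 + 17u + 4).

3(9u^3 + 18u^2 + 17u + 4)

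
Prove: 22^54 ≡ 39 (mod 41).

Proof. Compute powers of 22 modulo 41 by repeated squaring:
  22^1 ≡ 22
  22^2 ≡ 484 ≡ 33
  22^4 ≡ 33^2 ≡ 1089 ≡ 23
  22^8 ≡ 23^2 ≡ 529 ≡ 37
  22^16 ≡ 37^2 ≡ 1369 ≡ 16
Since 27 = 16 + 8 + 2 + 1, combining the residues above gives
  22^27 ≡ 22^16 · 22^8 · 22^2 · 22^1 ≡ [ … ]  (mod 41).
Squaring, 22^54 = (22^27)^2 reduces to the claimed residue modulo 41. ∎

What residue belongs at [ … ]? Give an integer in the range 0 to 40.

22^16 · 22^8 · 22^2 · 22^1 ≡ 16 · 37 · 33 · 22 = 429792.
429792 mod 41 = 30, so 22^27 ≡ 30 (mod 41).

30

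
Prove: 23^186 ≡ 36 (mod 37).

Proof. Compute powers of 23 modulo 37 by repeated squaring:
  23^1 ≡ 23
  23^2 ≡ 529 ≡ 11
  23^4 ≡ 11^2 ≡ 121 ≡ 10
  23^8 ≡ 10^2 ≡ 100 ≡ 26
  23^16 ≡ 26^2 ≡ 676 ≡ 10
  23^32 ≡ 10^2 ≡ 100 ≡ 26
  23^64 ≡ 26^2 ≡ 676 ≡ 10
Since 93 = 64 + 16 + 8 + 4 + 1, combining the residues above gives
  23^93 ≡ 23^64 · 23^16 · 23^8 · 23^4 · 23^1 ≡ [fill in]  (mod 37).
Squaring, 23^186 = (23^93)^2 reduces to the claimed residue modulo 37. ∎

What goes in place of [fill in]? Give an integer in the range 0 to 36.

23^64 · 23^16 · 23^8 · 23^4 · 23^1 ≡ 10 · 10 · 26 · 10 · 23 = 598000.
598000 mod 37 = 6, so 23^93 ≡ 6 (mod 37).

6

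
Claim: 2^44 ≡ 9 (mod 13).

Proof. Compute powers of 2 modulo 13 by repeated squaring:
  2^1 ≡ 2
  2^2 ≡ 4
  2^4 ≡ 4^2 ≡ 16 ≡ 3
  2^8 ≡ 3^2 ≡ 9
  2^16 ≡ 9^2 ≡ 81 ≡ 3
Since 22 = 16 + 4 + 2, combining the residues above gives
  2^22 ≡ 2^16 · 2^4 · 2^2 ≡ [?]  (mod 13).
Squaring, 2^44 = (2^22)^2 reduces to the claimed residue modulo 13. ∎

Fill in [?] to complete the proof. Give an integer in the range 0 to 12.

Multiply the listed residues: 3 · 3 · 4 = 9 → 36.
Reducing modulo 13: 36 = 2·13 + 10, so 2^22 ≡ 10.

10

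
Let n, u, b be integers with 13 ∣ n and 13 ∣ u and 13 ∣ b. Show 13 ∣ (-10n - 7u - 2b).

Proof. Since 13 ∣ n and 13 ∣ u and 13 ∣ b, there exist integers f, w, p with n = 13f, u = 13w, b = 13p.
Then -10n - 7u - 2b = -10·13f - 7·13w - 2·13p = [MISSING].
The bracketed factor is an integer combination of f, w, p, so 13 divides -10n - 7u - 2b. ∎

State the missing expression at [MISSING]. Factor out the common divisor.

13(-10f - 2p - 7w)

Pull the common 13 out of every term: -10·13f - 7·13w - 2·13p = 13(-10f - 2p - 7w).
-10f - 2p - 7w is an integer, which exhibits the divisibility.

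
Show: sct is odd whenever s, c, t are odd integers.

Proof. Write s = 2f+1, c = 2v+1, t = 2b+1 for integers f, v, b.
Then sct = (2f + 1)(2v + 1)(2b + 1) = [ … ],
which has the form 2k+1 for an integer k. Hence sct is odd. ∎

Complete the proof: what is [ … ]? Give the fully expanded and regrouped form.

(2f + 1)(2v + 1)(2b + 1) = 8bfv + 4bf + 4bv + 2b + 4fv + 2f + 2v + 1
= 2(4bfv + 2bf + 2bv + b + 2fv + f + v) + 1.
Since 4bfv + 2bf + 2bv + b + 2fv + f + v is an integer, the product is of the form 2k+1 for an integer k.

2(4bfv + 2bf + 2bv + b + 2fv + f + v) + 1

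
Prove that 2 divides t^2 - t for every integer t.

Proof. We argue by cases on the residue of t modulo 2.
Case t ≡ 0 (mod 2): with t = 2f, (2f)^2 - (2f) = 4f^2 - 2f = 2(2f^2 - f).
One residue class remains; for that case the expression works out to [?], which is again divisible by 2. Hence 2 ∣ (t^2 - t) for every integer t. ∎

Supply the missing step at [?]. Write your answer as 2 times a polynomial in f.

The residues treated are {0}, so the missing case is t ≡ 1 (mod 2); write t = 2f+1.
Then (2f+1)^2 - (2f+1) = 4f^2 + 2f = 2(2f^2 + f).

2(2f^2 + f)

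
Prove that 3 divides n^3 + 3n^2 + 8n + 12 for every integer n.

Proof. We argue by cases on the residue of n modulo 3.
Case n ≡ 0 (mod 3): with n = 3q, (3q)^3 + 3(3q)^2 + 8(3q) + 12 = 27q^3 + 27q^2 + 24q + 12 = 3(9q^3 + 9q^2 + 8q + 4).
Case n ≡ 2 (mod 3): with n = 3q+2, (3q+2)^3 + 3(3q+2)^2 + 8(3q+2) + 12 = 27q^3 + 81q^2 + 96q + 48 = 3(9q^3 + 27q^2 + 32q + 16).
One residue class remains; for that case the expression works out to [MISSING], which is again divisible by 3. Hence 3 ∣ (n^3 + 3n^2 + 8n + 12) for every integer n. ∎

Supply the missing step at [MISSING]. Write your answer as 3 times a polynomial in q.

Only n ≡ 1 (mod 3) is unaccounted for. Put n = 3q+1:
(3q+1)^3 + 3(3q+1)^2 + 8(3q+1) + 12 expands to 27q^3 + 54q^2 + 51q + 24,
and factoring out 3 leaves 3(9q^3 + 18q^2 + 17q + 8).

3(9q^3 + 18q^2 + 17q + 8)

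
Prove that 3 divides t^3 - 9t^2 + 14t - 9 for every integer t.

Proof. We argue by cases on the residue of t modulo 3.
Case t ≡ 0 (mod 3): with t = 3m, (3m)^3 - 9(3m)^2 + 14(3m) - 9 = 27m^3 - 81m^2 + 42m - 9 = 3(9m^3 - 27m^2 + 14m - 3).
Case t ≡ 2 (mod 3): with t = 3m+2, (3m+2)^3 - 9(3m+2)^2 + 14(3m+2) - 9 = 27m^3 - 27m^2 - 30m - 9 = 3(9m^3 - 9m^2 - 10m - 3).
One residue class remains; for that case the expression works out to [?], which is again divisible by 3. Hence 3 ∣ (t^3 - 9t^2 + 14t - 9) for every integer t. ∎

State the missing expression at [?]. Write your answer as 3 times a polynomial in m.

Only t ≡ 1 (mod 3) is unaccounted for. Put t = 3m+1:
(3m+1)^3 - 9(3m+1)^2 + 14(3m+1) - 9 expands to 27m^3 - 54m^2 - 3m - 3,
and factoring out 3 leaves 3(9m^3 - 18m^2 - m - 1).

3(9m^3 - 18m^2 - m - 1)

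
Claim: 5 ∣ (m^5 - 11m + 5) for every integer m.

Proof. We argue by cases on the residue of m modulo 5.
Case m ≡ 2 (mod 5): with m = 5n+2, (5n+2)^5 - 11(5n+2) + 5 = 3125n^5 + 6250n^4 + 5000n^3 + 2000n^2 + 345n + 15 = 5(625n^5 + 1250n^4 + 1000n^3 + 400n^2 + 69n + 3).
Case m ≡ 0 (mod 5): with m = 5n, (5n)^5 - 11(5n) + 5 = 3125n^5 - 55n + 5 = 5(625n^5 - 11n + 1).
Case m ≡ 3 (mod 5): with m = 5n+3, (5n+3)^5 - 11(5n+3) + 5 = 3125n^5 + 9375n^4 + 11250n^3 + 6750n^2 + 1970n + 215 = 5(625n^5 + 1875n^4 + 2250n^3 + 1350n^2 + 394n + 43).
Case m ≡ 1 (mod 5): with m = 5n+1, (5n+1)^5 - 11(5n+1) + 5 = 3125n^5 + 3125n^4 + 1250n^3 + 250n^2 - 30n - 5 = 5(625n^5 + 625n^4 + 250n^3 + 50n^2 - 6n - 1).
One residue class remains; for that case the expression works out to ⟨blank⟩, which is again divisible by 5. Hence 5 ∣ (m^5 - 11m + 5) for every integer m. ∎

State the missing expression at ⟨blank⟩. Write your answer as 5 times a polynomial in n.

5(625n^5 + 2500n^4 + 4000n^3 + 3200n^2 + 1269n + 197)

The residues treated are {2, 0, 3, 1}, so the missing case is m ≡ 4 (mod 5); write m = 5n+4.
Then (5n+4)^5 - 11(5n+4) + 5 = 3125n^5 + 12500n^4 + 20000n^3 + 16000n^2 + 6345n + 985 = 5(625n^5 + 2500n^4 + 4000n^3 + 3200n^2 + 1269n + 197).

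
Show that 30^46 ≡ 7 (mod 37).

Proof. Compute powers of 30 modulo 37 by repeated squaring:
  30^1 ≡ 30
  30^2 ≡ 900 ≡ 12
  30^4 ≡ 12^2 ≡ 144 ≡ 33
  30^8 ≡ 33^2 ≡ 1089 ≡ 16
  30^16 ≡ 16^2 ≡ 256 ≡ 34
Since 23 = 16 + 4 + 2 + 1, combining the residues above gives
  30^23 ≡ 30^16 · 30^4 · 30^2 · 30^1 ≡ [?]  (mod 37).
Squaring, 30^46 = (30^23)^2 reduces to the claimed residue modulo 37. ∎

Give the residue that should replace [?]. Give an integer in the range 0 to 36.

28

30^16 · 30^4 · 30^2 · 30^1 ≡ 34 · 33 · 12 · 30 = 403920.
403920 mod 37 = 28, so 30^23 ≡ 28 (mod 37).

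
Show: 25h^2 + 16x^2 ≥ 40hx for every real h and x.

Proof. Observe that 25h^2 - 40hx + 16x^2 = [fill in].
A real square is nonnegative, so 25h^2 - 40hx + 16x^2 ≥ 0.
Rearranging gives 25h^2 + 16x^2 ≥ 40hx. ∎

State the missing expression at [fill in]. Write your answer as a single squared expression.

The leading and trailing coefficients are 5^2 and 4^2, and 40 = 2·5·4, so the trinomial is (5h - 4x)^2.
Hence 25h^2 - 40hx + 16x^2 ≥ 0.

(5h - 4x)^2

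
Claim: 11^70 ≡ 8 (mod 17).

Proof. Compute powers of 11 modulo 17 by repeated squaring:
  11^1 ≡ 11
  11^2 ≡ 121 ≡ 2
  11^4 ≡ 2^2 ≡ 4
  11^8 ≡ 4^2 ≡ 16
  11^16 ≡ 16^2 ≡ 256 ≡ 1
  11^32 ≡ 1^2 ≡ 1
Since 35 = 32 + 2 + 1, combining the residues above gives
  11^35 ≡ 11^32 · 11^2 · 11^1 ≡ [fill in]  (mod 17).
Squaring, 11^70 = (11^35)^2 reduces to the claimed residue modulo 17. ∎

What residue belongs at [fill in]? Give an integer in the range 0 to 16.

5

Multiply the listed residues: 1 · 2 · 11 = 2 → 22.
Reducing modulo 17: 22 = 1·17 + 5, so 11^35 ≡ 5.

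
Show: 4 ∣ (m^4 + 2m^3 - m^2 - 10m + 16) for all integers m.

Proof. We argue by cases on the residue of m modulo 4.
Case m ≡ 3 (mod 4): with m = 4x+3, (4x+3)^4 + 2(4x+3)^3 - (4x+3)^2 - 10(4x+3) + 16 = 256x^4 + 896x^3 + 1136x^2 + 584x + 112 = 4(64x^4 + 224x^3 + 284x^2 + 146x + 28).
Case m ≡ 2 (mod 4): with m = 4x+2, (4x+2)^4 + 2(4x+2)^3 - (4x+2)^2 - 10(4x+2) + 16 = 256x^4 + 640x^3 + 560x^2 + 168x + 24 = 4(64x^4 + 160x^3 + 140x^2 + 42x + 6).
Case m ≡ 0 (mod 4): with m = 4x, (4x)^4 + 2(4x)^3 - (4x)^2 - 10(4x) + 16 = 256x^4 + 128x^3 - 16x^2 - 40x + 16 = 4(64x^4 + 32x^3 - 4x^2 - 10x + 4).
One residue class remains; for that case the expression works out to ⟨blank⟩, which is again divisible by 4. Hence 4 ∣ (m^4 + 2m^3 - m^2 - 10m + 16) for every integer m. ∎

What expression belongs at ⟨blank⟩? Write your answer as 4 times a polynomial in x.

4(64x^4 + 96x^3 + 44x^2 - 2x + 2)

Only m ≡ 1 (mod 4) is unaccounted for. Put m = 4x+1:
(4x+1)^4 + 2(4x+1)^3 - (4x+1)^2 - 10(4x+1) + 16 expands to 256x^4 + 384x^3 + 176x^2 - 8x + 8,
and factoring out 4 leaves 4(64x^4 + 96x^3 + 44x^2 - 2x + 2).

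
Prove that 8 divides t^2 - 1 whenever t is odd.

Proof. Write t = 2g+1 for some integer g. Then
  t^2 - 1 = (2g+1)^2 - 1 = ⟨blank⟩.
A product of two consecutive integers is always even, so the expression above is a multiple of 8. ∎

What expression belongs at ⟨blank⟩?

4g(g + 1)

(2g+1)^2 - 1 = 4g^2 + 4g + 1 - 1 = 4g^2 + 4g = 4g(g+1).
Since g and g+1 are consecutive, g(g+1) is even, and 4·(even) is a multiple of 8.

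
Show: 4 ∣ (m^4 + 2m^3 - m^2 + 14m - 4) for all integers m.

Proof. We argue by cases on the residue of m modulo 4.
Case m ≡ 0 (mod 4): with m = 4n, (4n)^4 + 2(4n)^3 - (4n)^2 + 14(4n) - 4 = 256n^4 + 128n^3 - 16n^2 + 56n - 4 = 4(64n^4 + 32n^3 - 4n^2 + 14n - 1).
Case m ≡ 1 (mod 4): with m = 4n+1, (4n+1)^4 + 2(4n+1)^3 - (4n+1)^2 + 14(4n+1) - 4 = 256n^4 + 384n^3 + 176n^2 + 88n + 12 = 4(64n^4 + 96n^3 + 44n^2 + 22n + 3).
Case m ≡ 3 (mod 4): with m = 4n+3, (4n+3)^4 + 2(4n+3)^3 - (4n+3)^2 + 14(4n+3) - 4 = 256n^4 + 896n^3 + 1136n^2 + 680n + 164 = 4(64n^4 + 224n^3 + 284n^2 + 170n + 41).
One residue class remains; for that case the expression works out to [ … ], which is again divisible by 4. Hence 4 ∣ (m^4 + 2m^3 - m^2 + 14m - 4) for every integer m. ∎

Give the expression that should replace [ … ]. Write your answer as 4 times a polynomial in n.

The residues treated are {0, 1, 3}, so the missing case is m ≡ 2 (mod 4); write m = 4n+2.
Then (4n+2)^4 + 2(4n+2)^3 - (4n+2)^2 + 14(4n+2) - 4 = 256n^4 + 640n^3 + 560n^2 + 264n + 52 = 4(64n^4 + 160n^3 + 140n^2 + 66n + 13).

4(64n^4 + 160n^3 + 140n^2 + 66n + 13)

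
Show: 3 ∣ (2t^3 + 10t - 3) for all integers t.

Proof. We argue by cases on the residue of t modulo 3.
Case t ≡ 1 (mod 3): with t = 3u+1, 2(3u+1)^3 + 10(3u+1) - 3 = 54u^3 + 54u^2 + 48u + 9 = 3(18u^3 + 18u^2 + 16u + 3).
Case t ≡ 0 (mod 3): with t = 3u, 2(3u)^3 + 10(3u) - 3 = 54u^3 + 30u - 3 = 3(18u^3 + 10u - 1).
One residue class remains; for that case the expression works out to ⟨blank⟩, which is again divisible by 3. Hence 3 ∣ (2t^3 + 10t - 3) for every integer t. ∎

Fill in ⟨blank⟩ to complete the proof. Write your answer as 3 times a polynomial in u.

The residues treated are {1, 0}, so the missing case is t ≡ 2 (mod 3); write t = 3u+2.
Then 2(3u+2)^3 + 10(3u+2) - 3 = 54u^3 + 108u^2 + 102u + 33 = 3(18u^3 + 36u^2 + 34u + 11).

3(18u^3 + 36u^2 + 34u + 11)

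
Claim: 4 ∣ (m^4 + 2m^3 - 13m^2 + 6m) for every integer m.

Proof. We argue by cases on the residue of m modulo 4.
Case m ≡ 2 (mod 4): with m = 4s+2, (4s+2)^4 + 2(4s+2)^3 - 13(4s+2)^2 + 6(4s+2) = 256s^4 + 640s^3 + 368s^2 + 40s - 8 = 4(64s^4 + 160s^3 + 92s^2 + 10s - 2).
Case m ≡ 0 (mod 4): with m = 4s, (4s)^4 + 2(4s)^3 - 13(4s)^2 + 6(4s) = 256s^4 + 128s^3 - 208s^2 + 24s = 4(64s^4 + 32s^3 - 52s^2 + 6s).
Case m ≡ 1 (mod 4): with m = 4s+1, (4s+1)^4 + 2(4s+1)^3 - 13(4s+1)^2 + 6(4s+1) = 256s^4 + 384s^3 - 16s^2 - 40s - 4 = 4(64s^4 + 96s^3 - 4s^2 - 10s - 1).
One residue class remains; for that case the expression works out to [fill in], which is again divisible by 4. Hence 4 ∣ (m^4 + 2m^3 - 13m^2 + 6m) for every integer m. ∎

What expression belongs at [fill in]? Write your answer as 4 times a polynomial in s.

Only m ≡ 3 (mod 4) is unaccounted for. Put m = 4s+3:
(4s+3)^4 + 2(4s+3)^3 - 13(4s+3)^2 + 6(4s+3) expands to 256s^4 + 896s^3 + 944s^2 + 360s + 36,
and factoring out 4 leaves 4(64s^4 + 224s^3 + 236s^2 + 90s + 9).

4(64s^4 + 224s^3 + 236s^2 + 90s + 9)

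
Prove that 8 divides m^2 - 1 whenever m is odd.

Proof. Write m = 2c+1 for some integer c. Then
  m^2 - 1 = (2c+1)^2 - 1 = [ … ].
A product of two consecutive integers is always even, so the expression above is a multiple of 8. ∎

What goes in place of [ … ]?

(2c+1)^2 - 1 = 4c^2 + 4c + 1 - 1 = 4c^2 + 4c = 4c(c+1).
Since c and c+1 are consecutive, c(c+1) is even, and 4·(even) is a multiple of 8.

4c(c + 1)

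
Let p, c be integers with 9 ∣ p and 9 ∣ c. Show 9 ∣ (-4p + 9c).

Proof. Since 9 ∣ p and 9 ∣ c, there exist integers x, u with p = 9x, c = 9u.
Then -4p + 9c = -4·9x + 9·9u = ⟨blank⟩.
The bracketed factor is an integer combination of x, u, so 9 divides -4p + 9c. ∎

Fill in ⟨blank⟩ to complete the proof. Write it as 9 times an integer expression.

Pull the common 9 out of every term: -4·9x + 9·9u = 9(9u - 4x).
9u - 4x is an integer, which exhibits the divisibility.

9(9u - 4x)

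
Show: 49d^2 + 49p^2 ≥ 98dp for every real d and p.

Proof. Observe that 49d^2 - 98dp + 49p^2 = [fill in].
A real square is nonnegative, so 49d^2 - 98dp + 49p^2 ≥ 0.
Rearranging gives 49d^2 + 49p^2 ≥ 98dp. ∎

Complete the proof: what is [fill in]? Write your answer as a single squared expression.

(7d - 7p)^2

49d^2 - 98dp + 49p^2 is a perfect-square trinomial: the outer terms are (7d)^2 and (7p)^2, and the cross term is -2·7d·7p.
So 49d^2 - 98dp + 49p^2 = (7d - 7p)^2 ≥ 0.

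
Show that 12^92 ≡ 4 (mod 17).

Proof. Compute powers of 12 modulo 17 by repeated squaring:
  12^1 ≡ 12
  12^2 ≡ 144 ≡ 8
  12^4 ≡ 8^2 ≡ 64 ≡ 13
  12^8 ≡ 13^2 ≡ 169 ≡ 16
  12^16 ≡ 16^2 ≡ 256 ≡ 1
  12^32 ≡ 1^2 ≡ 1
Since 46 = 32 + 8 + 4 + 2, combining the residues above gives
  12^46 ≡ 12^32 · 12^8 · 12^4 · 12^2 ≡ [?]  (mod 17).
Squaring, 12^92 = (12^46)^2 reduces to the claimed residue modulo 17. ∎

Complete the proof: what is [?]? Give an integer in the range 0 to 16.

12^32 · 12^8 · 12^4 · 12^2 ≡ 1 · 16 · 13 · 8 = 1664.
1664 mod 17 = 15, so 12^46 ≡ 15 (mod 17).

15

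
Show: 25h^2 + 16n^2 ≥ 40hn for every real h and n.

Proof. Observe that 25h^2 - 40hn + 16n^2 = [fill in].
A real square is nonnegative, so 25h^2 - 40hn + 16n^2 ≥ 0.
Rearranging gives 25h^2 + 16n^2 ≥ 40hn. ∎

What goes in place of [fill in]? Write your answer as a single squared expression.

(5h - 4n)^2

The leading and trailing coefficients are 5^2 and 4^2, and 40 = 2·5·4, so the trinomial is (5h - 4n)^2.
Hence 25h^2 - 40hn + 16n^2 ≥ 0.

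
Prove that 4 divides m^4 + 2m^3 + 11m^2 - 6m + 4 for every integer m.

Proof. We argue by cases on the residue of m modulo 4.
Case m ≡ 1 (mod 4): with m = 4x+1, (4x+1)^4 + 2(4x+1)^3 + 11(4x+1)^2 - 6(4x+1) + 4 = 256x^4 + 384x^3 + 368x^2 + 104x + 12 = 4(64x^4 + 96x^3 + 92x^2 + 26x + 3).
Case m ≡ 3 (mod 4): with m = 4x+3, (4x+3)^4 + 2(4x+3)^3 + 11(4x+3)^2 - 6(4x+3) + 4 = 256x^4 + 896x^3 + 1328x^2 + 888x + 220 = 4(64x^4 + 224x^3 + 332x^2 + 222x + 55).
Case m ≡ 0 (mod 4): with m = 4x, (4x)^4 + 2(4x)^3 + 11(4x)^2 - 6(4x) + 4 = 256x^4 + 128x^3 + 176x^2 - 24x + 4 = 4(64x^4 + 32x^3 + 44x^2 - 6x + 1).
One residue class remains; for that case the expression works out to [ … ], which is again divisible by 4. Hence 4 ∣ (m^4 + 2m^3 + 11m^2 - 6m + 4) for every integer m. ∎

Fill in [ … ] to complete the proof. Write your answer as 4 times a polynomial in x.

4(64x^4 + 160x^3 + 188x^2 + 94x + 17)

The residues treated are {1, 3, 0}, so the missing case is m ≡ 2 (mod 4); write m = 4x+2.
Then (4x+2)^4 + 2(4x+2)^3 + 11(4x+2)^2 - 6(4x+2) + 4 = 256x^4 + 640x^3 + 752x^2 + 376x + 68 = 4(64x^4 + 160x^3 + 188x^2 + 94x + 17).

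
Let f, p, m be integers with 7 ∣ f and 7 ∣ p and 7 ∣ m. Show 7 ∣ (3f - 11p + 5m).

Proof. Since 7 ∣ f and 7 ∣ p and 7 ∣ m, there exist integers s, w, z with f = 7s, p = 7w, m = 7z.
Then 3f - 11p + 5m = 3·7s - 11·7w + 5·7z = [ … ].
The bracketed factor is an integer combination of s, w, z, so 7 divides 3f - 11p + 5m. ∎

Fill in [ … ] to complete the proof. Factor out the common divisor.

7(3s - 11w + 5z)

Pull the common 7 out of every term: 3·7s - 11·7w + 5·7z = 7(3s - 11w + 5z).
3s - 11w + 5z is an integer, which exhibits the divisibility.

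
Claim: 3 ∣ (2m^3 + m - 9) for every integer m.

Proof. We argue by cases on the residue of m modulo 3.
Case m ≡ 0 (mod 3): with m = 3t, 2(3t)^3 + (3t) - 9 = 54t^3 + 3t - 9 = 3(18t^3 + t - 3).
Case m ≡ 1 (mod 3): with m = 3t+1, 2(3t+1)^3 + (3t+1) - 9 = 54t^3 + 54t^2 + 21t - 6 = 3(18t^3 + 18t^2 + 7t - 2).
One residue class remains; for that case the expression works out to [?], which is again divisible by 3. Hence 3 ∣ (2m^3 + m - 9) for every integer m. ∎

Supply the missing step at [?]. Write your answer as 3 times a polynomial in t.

3(18t^3 + 36t^2 + 25t + 3)

The residues treated are {0, 1}, so the missing case is m ≡ 2 (mod 3); write m = 3t+2.
Then 2(3t+2)^3 + (3t+2) - 9 = 54t^3 + 108t^2 + 75t + 9 = 3(18t^3 + 36t^2 + 25t + 3).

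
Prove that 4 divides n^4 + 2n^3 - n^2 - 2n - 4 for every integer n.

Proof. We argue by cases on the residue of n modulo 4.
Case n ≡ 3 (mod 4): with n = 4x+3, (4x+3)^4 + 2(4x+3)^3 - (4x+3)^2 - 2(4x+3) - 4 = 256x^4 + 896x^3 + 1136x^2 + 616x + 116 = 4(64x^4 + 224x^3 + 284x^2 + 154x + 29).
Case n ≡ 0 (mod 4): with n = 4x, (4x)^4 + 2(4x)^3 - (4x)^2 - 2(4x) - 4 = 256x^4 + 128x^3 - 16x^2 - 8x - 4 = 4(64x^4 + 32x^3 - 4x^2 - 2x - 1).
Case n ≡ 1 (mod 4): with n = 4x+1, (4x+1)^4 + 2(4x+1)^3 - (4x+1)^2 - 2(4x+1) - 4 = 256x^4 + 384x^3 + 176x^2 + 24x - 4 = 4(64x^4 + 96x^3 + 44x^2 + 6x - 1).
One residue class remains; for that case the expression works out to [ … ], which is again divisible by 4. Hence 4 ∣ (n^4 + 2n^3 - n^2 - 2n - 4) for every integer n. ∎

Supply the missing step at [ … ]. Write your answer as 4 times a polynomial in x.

The residues treated are {3, 0, 1}, so the missing case is n ≡ 2 (mod 4); write n = 4x+2.
Then (4x+2)^4 + 2(4x+2)^3 - (4x+2)^2 - 2(4x+2) - 4 = 256x^4 + 640x^3 + 560x^2 + 200x + 20 = 4(64x^4 + 160x^3 + 140x^2 + 50x + 5).

4(64x^4 + 160x^3 + 140x^2 + 50x + 5)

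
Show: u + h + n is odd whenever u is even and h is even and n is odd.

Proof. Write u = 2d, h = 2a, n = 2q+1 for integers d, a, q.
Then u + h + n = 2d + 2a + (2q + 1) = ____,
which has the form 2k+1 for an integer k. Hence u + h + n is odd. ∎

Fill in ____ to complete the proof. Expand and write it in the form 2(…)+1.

Expanding: 2d + 2a + (2q + 1) = 2a + 2d + 2q + 1.
Every term except the constant is even, so this is 2(a + d + q) + 1,
and a + d + q ∈ ℤ gives the required form.

2(a + d + q) + 1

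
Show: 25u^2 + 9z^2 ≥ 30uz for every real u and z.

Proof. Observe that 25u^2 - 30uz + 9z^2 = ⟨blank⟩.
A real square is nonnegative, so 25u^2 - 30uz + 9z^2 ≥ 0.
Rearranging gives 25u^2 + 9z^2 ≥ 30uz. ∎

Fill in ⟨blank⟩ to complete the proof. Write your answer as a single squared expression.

The leading and trailing coefficients are 5^2 and 3^2, and 30 = 2·5·3, so the trinomial is (5u - 3z)^2.
Hence 25u^2 - 30uz + 9z^2 ≥ 0.

(5u - 3z)^2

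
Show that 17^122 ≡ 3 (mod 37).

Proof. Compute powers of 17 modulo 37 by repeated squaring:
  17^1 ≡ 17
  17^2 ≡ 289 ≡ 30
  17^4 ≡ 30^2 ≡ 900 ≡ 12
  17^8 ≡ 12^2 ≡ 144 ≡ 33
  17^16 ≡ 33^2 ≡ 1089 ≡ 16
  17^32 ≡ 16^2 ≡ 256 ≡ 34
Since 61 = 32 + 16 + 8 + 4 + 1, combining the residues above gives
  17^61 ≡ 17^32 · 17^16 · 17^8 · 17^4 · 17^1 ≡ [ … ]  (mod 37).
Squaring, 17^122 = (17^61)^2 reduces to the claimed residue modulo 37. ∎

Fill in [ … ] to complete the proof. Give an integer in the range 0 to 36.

17^32 · 17^16 · 17^8 · 17^4 · 17^1 ≡ 34 · 16 · 33 · 12 · 17 = 3662208.
3662208 mod 37 = 22, so 17^61 ≡ 22 (mod 37).

22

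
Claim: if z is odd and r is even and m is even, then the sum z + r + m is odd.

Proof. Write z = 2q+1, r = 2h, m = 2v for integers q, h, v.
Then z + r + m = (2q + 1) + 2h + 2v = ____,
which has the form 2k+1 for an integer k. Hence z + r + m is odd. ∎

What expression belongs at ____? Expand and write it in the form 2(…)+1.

2(h + q + v) + 1

Expanding: (2q + 1) + 2h + 2v = 2h + 2q + 2v + 1.
Every term except the constant is even, so this is 2(h + q + v) + 1,
and h + q + v ∈ ℤ gives the required form.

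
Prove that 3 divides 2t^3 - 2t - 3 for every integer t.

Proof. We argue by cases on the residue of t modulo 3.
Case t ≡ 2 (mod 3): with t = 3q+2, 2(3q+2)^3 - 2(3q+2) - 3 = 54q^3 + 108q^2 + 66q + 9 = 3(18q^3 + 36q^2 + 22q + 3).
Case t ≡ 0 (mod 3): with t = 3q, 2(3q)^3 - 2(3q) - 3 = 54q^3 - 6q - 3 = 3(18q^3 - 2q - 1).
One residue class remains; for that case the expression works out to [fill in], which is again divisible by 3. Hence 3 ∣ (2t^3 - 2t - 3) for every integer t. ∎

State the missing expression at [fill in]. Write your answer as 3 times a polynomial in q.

3(18q^3 + 18q^2 + 4q - 1)

The residues treated are {2, 0}, so the missing case is t ≡ 1 (mod 3); write t = 3q+1.
Then 2(3q+1)^3 - 2(3q+1) - 3 = 54q^3 + 54q^2 + 12q - 3 = 3(18q^3 + 18q^2 + 4q - 1).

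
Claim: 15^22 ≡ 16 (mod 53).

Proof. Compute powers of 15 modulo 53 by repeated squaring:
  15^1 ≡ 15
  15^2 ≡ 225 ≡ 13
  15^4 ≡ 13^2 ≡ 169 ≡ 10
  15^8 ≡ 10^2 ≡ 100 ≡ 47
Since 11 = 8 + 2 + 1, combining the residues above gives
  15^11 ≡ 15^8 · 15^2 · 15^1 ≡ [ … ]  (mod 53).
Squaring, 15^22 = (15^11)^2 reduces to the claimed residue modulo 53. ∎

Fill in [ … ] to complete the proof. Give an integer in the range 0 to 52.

Multiply the listed residues: 47 · 13 · 15 = 611 → 9165.
Reducing modulo 53: 9165 = 172·53 + 49, so 15^11 ≡ 49.

49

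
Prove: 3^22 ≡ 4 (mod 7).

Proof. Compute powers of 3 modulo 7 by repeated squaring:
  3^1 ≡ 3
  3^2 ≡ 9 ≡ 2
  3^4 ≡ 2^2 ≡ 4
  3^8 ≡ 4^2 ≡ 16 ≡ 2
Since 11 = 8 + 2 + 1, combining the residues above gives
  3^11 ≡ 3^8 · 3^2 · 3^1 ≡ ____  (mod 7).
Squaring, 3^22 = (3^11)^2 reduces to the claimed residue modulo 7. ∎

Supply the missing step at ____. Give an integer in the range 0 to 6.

3^8 · 3^2 · 3^1 ≡ 2 · 2 · 3 = 12.
12 mod 7 = 5, so 3^11 ≡ 5 (mod 7).

5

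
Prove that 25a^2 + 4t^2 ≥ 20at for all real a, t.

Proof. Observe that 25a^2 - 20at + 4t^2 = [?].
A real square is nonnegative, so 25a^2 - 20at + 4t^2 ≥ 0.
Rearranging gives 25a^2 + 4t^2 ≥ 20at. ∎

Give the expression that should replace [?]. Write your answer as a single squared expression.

(5a - 2t)^2

The leading and trailing coefficients are 5^2 and 2^2, and 20 = 2·5·2, so the trinomial is (5a - 2t)^2.
Hence 25a^2 - 20at + 4t^2 ≥ 0.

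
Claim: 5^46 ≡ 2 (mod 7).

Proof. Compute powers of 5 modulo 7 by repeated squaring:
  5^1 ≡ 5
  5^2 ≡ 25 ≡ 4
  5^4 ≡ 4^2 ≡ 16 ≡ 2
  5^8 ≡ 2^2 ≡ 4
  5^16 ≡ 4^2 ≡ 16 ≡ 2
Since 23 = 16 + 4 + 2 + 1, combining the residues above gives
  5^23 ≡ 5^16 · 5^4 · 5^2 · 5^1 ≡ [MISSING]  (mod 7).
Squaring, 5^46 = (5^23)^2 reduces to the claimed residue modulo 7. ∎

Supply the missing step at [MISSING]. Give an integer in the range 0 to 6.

3

Multiply the listed residues: 2 · 2 · 4 · 5 = 4 → 16 → 80.
Reducing modulo 7: 80 = 11·7 + 3, so 5^23 ≡ 3.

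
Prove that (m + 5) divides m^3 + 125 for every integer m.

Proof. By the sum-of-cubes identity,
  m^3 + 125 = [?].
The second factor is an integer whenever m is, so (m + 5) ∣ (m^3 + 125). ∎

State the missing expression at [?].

(m + 5)(m^2 - 5m + 25)

a^3 + b^3 = (a + b)(a^2 - ab + b^2). With a = m, b = 5:
m^3 + 125 = (m + 5)(m^2 - 5m + 25).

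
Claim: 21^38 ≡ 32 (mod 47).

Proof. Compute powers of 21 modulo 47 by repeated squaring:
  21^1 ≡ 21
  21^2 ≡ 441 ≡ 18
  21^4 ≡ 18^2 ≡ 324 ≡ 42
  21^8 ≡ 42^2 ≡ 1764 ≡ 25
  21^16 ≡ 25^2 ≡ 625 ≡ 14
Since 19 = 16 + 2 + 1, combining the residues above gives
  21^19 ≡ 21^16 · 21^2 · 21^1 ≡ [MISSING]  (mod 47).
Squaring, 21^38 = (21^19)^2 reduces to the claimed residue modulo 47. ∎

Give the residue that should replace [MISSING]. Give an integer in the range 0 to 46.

Multiply the listed residues: 14 · 18 · 21 = 252 → 5292.
Reducing modulo 47: 5292 = 112·47 + 28, so 21^19 ≡ 28.

28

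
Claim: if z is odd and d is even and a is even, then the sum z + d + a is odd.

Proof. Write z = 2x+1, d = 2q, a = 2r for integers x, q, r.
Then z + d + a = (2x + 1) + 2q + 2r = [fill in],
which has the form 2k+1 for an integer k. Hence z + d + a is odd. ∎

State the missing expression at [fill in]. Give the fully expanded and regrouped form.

2(q + r + x) + 1

(2x + 1) + 2q + 2r = 2q + 2r + 2x + 1
= 2(q + r + x) + 1.
Since q + r + x is an integer, the sum is of the form 2k+1 for an integer k.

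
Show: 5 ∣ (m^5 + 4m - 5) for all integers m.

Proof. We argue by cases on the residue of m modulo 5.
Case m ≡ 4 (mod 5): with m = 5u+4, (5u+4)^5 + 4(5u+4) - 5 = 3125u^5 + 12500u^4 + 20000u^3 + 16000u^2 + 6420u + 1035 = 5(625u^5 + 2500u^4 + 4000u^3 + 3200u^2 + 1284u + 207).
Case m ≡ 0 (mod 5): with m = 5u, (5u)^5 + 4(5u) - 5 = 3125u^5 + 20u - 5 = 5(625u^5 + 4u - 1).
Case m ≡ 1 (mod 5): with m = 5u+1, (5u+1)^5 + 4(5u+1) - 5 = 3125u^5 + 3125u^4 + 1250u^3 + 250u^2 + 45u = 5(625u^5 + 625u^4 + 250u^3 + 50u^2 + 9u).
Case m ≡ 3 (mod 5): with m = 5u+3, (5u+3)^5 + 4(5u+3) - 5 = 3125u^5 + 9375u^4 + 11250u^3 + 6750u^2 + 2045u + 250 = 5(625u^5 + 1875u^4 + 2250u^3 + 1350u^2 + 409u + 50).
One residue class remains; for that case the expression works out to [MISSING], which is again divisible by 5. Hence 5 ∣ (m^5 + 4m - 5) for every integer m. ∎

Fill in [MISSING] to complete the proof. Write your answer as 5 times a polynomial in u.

5(625u^5 + 1250u^4 + 1000u^3 + 400u^2 + 84u + 7)

The residues treated are {4, 0, 1, 3}, so the missing case is m ≡ 2 (mod 5); write m = 5u+2.
Then (5u+2)^5 + 4(5u+2) - 5 = 3125u^5 + 6250u^4 + 5000u^3 + 2000u^2 + 420u + 35 = 5(625u^5 + 1250u^4 + 1000u^3 + 400u^2 + 84u + 7).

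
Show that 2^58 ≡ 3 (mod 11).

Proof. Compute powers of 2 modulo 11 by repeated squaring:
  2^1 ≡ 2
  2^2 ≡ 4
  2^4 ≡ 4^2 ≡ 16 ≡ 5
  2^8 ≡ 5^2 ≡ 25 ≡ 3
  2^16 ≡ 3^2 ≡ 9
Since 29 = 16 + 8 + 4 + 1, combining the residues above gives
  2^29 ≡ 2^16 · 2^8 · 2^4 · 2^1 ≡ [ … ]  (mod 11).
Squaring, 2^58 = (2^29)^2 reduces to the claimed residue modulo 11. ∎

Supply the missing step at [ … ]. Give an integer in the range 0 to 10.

6

2^16 · 2^8 · 2^4 · 2^1 ≡ 9 · 3 · 5 · 2 = 270.
270 mod 11 = 6, so 2^29 ≡ 6 (mod 11).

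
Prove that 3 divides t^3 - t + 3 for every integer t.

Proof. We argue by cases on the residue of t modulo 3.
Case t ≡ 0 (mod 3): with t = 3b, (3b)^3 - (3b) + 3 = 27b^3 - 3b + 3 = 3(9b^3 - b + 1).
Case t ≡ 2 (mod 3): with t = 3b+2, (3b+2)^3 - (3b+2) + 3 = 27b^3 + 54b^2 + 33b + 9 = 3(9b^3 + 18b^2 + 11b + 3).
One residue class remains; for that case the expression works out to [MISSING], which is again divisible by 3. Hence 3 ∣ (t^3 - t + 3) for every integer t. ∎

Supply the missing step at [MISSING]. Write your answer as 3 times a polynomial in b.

The residues treated are {0, 2}, so the missing case is t ≡ 1 (mod 3); write t = 3b+1.
Then (3b+1)^3 - (3b+1) + 3 = 27b^3 + 27b^2 + 6b + 3 = 3(9b^3 + 9b^2 + 2b + 1).

3(9b^3 + 9b^2 + 2b + 1)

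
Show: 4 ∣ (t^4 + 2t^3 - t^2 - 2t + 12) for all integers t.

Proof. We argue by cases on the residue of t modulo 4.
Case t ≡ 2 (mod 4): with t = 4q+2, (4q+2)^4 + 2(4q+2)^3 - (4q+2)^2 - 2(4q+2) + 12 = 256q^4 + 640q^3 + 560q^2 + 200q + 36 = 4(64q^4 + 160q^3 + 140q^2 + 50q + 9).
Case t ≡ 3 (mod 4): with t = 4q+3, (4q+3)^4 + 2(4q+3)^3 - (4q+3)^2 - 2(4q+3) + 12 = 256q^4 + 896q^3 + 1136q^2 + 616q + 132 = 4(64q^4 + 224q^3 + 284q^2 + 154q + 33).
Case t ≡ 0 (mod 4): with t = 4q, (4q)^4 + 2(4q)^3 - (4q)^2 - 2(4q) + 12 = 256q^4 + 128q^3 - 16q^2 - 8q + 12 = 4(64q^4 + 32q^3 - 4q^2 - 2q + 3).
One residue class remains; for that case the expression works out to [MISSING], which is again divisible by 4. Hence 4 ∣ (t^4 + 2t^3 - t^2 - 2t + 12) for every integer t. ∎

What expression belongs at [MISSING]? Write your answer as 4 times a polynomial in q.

4(64q^4 + 96q^3 + 44q^2 + 6q + 3)

Only t ≡ 1 (mod 4) is unaccounted for. Put t = 4q+1:
(4q+1)^4 + 2(4q+1)^3 - (4q+1)^2 - 2(4q+1) + 12 expands to 256q^4 + 384q^3 + 176q^2 + 24q + 12,
and factoring out 4 leaves 4(64q^4 + 96q^3 + 44q^2 + 6q + 3).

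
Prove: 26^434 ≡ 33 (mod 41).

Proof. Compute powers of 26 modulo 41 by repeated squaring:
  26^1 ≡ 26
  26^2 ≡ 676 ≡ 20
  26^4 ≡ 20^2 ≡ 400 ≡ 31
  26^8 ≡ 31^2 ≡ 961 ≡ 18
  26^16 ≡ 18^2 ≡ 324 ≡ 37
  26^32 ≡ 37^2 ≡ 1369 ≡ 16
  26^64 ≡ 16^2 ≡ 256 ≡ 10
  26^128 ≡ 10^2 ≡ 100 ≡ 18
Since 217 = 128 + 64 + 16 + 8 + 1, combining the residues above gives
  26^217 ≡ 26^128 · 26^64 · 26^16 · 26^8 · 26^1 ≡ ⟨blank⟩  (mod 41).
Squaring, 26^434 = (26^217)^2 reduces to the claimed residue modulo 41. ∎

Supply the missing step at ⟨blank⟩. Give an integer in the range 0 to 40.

Multiply the listed residues: 18 · 10 · 37 · 18 · 26 = 180 → 6660 → 119880 → 3116880.
Reducing modulo 41: 3116880 = 76021·41 + 19, so 26^217 ≡ 19.

19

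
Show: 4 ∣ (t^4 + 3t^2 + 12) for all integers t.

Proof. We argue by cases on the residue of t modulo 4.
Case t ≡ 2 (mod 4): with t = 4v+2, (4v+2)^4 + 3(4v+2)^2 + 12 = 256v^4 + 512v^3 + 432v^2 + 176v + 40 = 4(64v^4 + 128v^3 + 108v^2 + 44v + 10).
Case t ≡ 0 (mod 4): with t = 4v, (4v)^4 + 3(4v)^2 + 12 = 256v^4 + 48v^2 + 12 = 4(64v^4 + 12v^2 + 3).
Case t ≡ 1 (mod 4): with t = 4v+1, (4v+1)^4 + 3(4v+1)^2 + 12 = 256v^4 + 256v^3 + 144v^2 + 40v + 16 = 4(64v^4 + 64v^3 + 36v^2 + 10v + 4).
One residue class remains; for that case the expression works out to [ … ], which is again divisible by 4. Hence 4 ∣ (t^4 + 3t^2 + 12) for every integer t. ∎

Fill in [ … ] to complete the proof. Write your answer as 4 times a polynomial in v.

The residues treated are {2, 0, 1}, so the missing case is t ≡ 3 (mod 4); write t = 4v+3.
Then (4v+3)^4 + 3(4v+3)^2 + 12 = 256v^4 + 768v^3 + 912v^2 + 504v + 120 = 4(64v^4 + 192v^3 + 228v^2 + 126v + 30).

4(64v^4 + 192v^3 + 228v^2 + 126v + 30)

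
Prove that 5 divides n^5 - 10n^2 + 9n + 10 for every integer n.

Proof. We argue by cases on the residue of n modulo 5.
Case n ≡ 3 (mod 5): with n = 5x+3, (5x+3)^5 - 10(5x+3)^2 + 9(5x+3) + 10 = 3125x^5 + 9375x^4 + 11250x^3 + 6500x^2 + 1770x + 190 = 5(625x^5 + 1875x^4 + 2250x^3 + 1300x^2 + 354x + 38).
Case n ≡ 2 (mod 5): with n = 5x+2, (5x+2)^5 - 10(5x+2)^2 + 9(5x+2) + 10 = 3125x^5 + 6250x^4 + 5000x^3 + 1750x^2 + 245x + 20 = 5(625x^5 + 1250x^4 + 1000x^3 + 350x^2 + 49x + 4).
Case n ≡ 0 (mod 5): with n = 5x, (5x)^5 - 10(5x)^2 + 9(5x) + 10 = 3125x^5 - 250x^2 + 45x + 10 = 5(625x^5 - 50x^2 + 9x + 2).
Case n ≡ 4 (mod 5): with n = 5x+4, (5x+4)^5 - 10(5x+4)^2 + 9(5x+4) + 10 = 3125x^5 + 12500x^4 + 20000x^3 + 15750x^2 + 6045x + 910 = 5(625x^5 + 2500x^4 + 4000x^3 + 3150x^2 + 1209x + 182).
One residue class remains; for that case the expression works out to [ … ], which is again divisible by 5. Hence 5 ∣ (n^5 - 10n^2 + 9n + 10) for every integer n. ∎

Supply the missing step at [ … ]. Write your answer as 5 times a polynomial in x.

The residues treated are {3, 2, 0, 4}, so the missing case is n ≡ 1 (mod 5); write n = 5x+1.
Then (5x+1)^5 - 10(5x+1)^2 + 9(5x+1) + 10 = 3125x^5 + 3125x^4 + 1250x^3 - 30x + 10 = 5(625x^5 + 625x^4 + 250x^3 - 6x + 2).

5(625x^5 + 625x^4 + 250x^3 - 6x + 2)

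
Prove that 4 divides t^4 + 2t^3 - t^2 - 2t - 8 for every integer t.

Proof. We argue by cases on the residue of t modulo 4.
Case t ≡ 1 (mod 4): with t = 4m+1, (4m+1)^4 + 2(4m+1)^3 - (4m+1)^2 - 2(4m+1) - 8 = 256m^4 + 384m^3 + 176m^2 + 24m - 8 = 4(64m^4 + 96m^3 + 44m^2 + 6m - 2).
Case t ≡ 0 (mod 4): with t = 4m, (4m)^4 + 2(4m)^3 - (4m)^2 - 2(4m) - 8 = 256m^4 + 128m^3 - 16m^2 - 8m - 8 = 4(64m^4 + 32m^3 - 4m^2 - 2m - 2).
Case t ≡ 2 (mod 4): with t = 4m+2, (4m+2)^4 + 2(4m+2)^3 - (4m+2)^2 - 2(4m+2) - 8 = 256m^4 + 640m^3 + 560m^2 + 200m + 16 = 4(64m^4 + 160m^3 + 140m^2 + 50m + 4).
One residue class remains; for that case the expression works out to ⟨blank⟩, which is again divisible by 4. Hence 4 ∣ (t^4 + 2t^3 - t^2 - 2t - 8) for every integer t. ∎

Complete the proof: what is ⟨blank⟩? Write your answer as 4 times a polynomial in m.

4(64m^4 + 224m^3 + 284m^2 + 154m + 28)

Only t ≡ 3 (mod 4) is unaccounted for. Put t = 4m+3:
(4m+3)^4 + 2(4m+3)^3 - (4m+3)^2 - 2(4m+3) - 8 expands to 256m^4 + 896m^3 + 1136m^2 + 616m + 112,
and factoring out 4 leaves 4(64m^4 + 224m^3 + 284m^2 + 154m + 28).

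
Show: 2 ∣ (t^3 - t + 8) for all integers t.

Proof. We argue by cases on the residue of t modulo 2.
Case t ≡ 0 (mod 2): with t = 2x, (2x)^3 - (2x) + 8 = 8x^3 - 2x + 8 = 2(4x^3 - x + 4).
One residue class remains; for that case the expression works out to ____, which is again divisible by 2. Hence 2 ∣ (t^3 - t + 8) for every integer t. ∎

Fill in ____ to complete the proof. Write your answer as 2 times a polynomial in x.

The residues treated are {0}, so the missing case is t ≡ 1 (mod 2); write t = 2x+1.
Then (2x+1)^3 - (2x+1) + 8 = 8x^3 + 12x^2 + 4x + 8 = 2(4x^3 + 6x^2 + 2x + 4).

2(4x^3 + 6x^2 + 2x + 4)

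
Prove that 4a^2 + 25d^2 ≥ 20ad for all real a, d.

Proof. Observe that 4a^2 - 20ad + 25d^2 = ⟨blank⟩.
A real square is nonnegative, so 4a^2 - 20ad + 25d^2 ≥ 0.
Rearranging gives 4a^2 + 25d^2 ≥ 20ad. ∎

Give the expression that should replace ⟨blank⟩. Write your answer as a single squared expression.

The leading and trailing coefficients are 2^2 and 5^2, and 20 = 2·2·5, so the trinomial is (2a - 5d)^2.
Hence 4a^2 - 20ad + 25d^2 ≥ 0.

(2a - 5d)^2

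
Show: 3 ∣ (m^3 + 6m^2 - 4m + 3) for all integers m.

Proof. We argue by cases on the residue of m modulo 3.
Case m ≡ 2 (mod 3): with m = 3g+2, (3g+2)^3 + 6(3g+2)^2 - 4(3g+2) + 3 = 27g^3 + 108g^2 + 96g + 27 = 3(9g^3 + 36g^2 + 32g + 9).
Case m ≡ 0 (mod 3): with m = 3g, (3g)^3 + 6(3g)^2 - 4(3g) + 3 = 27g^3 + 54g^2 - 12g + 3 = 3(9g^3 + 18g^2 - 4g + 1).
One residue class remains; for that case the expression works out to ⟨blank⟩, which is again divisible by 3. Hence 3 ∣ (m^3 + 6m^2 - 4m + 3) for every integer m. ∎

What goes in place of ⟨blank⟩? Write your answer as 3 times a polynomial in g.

3(9g^3 + 27g^2 + 11g + 2)

The residues treated are {2, 0}, so the missing case is m ≡ 1 (mod 3); write m = 3g+1.
Then (3g+1)^3 + 6(3g+1)^2 - 4(3g+1) + 3 = 27g^3 + 81g^2 + 33g + 6 = 3(9g^3 + 27g^2 + 11g + 2).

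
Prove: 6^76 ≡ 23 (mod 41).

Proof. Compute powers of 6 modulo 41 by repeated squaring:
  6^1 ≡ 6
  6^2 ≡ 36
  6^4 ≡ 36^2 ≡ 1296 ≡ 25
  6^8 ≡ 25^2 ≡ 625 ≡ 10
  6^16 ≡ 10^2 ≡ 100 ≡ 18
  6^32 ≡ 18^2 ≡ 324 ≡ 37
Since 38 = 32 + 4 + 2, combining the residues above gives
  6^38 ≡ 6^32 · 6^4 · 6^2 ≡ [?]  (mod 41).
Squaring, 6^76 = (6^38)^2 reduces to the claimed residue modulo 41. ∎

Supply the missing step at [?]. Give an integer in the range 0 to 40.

8

Multiply the listed residues: 37 · 25 · 36 = 925 → 33300.
Reducing modulo 41: 33300 = 812·41 + 8, so 6^38 ≡ 8.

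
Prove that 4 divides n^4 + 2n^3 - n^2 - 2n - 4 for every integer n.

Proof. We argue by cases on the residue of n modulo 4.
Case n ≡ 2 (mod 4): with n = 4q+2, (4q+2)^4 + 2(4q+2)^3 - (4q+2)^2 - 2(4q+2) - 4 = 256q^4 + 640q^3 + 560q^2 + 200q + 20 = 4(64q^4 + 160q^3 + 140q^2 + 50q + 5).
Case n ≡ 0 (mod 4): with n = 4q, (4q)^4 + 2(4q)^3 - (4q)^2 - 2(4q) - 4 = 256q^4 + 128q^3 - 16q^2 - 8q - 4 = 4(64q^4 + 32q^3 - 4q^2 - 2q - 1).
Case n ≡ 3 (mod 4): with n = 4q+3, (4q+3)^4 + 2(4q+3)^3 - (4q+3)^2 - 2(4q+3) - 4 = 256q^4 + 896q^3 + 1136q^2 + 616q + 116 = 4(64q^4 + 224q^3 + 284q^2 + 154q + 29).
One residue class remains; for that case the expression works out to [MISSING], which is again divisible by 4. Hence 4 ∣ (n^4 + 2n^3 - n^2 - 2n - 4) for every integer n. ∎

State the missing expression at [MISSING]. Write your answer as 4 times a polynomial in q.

Only n ≡ 1 (mod 4) is unaccounted for. Put n = 4q+1:
(4q+1)^4 + 2(4q+1)^3 - (4q+1)^2 - 2(4q+1) - 4 expands to 256q^4 + 384q^3 + 176q^2 + 24q - 4,
and factoring out 4 leaves 4(64q^4 + 96q^3 + 44q^2 + 6q - 1).

4(64q^4 + 96q^3 + 44q^2 + 6q - 1)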